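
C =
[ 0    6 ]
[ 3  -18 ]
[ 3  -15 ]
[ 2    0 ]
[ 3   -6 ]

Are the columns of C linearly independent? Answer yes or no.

yes

Row reduce C to echelon form.
Swap R1 ↔ R2
R3 ← R3 − R1: [0, 3]
R4 ← R4 − (2/3)·R1: [0, 12]
R5 ← R5 − R1: [0, 12]
R3 ← R3 − (1/2)·R2: [0, 0]
R4 ← R4 − (2)·R2: [0, 0]
R5 ← R5 − (2)·R2: [0, 0]
2 pivots among 2 columns.
Every column is a pivot column, so the columns are linearly independent.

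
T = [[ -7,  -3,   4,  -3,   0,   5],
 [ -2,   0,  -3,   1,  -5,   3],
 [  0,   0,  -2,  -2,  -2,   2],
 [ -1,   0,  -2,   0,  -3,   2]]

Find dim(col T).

3

Row reduce to echelon form.
R2 ← R2 − (2/7)·R1: [0, 6/7, -29/7, 13/7, -5, 11/7]
R4 ← R4 − (1/7)·R1: [0, 3/7, -18/7, 3/7, -3, 9/7]
R4 ← R4 − (1/2)·R2: [0, 0, -1/2, -1/2, -1/2, 1/2]
R4 ← R4 − (1/4)·R3: [0, 0, 0, 0, 0, 0]
Echelon form has 3 nonzero rows, so rank(T) = 3.
The column space has dimension equal to the rank: 3.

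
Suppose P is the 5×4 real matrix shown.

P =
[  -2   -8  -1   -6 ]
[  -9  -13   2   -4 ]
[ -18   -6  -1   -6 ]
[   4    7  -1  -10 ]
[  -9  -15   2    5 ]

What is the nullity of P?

0

Row reduce to echelon form.
R2 ← R2 − (9/2)·R1: [0, 23, 13/2, 23]
R3 ← R3 − (9)·R1: [0, 66, 8, 48]
R4 ← R4 + (2)·R1: [0, -9, -3, -22]
R5 ← R5 − (9/2)·R1: [0, 21, 13/2, 32]
R3 ← R3 − (66/23)·R2: [0, 0, -245/23, -18]
R4 ← R4 + (9/23)·R2: [0, 0, -21/46, -13]
R5 ← R5 − (21/23)·R2: [0, 0, 13/23, 11]
R4 ← R4 − (3/70)·R3: [0, 0, 0, -428/35]
R5 ← R5 + (13/245)·R3: [0, 0, 0, 2461/245]
R5 ← R5 + (23/28)·R4: [0, 0, 0, 0]
4 nonzero rows, so rank(P) = 4.
P has 4 columns; by rank–nullity, nullity = 4 − 4 = 0.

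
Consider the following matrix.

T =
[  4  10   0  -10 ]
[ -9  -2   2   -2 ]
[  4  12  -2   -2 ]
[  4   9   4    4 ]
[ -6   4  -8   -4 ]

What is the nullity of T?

0

Row reduce to echelon form.
R2 ← R2 + (9/4)·R1: [0, 41/2, 2, -49/2]
R3 ← R3 − R1: [0, 2, -2, 8]
R4 ← R4 − R1: [0, -1, 4, 14]
R5 ← R5 + (3/2)·R1: [0, 19, -8, -19]
R3 ← R3 − (4/41)·R2: [0, 0, -90/41, 426/41]
R4 ← R4 + (2/41)·R2: [0, 0, 168/41, 525/41]
R5 ← R5 − (38/41)·R2: [0, 0, -404/41, 152/41]
R4 ← R4 + (28/15)·R3: [0, 0, 0, 161/5]
R5 ← R5 − (202/45)·R3: [0, 0, 0, -644/15]
R5 ← R5 + (4/3)·R4: [0, 0, 0, 0]
4 nonzero rows, so rank(T) = 4.
T has 4 columns; by rank–nullity, nullity = 4 − 4 = 0.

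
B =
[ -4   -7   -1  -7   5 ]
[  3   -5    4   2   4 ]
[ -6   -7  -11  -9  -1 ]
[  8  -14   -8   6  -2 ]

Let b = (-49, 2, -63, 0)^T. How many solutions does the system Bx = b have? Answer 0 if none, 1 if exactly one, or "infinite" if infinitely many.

Row reduce the augmented matrix [B | b].
R2 ← R2 + (3/4)·R1: [0, -41/4, 13/4, -13/4, 31/4, -139/4]
R3 ← R3 − (3/2)·R1: [0, 7/2, -19/2, 3/2, -17/2, 21/2]
R4 ← R4 + (2)·R1: [0, -28, -10, -8, 8, -98]
R3 ← R3 + (14/41)·R2: [0, 0, -344/41, 16/41, -240/41, -56/41]
R4 ← R4 − (112/41)·R2: [0, 0, -774/41, 36/41, -540/41, -126/41]
R4 ← R4 − (9/4)·R3: [0, 0, 0, 0, 0, 0]
The echelon form has 3 nonzero rows, and every pivot lies in the first 5 columns, so rank(B) = rank([B|b]) = 3.
The system is consistent.
rank = 3 < 5 unknowns, so there are infinitely many solutions.

infinite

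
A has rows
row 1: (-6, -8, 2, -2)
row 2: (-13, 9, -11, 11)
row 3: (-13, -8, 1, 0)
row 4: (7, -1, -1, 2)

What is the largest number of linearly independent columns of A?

4

Row reduce to echelon form.
R2 ← R2 − (13/6)·R1: [0, 79/3, -46/3, 46/3]
R3 ← R3 − (13/6)·R1: [0, 28/3, -10/3, 13/3]
R4 ← R4 + (7/6)·R1: [0, -31/3, 4/3, -1/3]
R3 ← R3 − (28/79)·R2: [0, 0, 166/79, -87/79]
R4 ← R4 + (31/79)·R2: [0, 0, -370/79, 449/79]
R4 ← R4 + (185/83)·R3: [0, 0, 0, 268/83]
Echelon form has 4 nonzero rows, so rank(A) = 4.
The rank gives the maximum number of linearly independent columns: 4.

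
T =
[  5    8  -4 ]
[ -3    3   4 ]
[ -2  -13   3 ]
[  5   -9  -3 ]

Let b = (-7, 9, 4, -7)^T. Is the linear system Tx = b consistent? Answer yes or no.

no

Row reduce the augmented matrix [T | b].
R2 ← R2 + (3/5)·R1: [0, 39/5, 8/5, 24/5]
R3 ← R3 + (2/5)·R1: [0, -49/5, 7/5, 6/5]
R4 ← R4 − R1: [0, -17, 1, 0]
R3 ← R3 + (49/39)·R2: [0, 0, 133/39, 94/13]
R4 ← R4 + (85/39)·R2: [0, 0, 175/39, 136/13]
R4 ← R4 − (25/19)·R3: [0, 0, 0, 18/19]
The echelon form has 4 nonzero rows; the last pivot sits in the augmented column, so rank(T) = 3 but rank([T|b]) = 4.
Since the ranks differ, the system is inconsistent.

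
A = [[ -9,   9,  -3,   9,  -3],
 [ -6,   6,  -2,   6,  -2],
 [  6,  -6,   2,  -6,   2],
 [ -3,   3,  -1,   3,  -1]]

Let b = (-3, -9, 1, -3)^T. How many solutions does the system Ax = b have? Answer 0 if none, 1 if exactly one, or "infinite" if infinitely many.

Row reduce the augmented matrix [A | b].
R2 ← R2 − (2/3)·R1: [0, 0, 0, 0, 0, -7]
R3 ← R3 + (2/3)·R1: [0, 0, 0, 0, 0, -1]
R4 ← R4 − (1/3)·R1: [0, 0, 0, 0, 0, -2]
R3 ← R3 − (1/7)·R2: [0, 0, 0, 0, 0, 0]
R4 ← R4 − (2/7)·R2: [0, 0, 0, 0, 0, 0]
The echelon form has 2 nonzero rows; the last pivot sits in the augmented column, so rank(A) = 1 but rank([A|b]) = 2.
Since the ranks differ, the system is inconsistent.
It has no solutions.

0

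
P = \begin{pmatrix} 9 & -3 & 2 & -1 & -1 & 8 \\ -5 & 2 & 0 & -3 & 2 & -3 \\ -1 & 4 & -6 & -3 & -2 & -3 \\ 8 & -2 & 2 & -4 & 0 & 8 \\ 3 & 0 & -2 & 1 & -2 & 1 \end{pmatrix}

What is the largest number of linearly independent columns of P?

Row reduce to echelon form.
R2 ← R2 + (5/9)·R1: [0, 1/3, 10/9, -32/9, 13/9, 13/9]
R3 ← R3 + (1/9)·R1: [0, 11/3, -52/9, -28/9, -19/9, -19/9]
R4 ← R4 − (8/9)·R1: [0, 2/3, 2/9, -28/9, 8/9, 8/9]
R5 ← R5 − (1/3)·R1: [0, 1, -8/3, 4/3, -5/3, -5/3]
R3 ← R3 − (11)·R2: [0, 0, -18, 36, -18, -18]
R4 ← R4 − (2)·R2: [0, 0, -2, 4, -2, -2]
R5 ← R5 − (3)·R2: [0, 0, -6, 12, -6, -6]
R4 ← R4 − (1/9)·R3: [0, 0, 0, 0, 0, 0]
R5 ← R5 − (1/3)·R3: [0, 0, 0, 0, 0, 0]
Echelon form has 3 nonzero rows, so rank(P) = 3.
The rank gives the maximum number of linearly independent columns: 3.

3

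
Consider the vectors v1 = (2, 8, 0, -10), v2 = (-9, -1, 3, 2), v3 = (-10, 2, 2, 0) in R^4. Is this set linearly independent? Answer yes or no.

yes

Form the matrix with these vectors as rows and row reduce.
R2 ← R2 + (9/2)·R1: [0, 35, 3, -43]
R3 ← R3 + (5)·R1: [0, 42, 2, -50]
R3 ← R3 − (6/5)·R2: [0, 0, -8/5, 8/5]
3 nonzero rows, so the 3 vectors span a space of dimension 3.
Since 3 = 3, the vectors are linearly independent.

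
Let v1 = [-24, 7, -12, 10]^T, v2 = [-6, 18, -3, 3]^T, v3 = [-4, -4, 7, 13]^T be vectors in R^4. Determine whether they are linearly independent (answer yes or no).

yes

Form the matrix with these vectors as rows and row reduce.
R2 ← R2 − (1/4)·R1: [0, 65/4, 0, 1/2]
R3 ← R3 − (1/6)·R1: [0, -31/6, 9, 34/3]
R3 ← R3 + (62/195)·R2: [0, 0, 9, 747/65]
3 nonzero rows, so the 3 vectors span a space of dimension 3.
Since 3 = 3, the vectors are linearly independent.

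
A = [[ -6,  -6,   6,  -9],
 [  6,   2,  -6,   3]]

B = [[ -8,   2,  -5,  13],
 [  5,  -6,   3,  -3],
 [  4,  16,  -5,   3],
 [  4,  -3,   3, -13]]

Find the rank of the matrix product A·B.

2

First compute AB:
[[  6, 147, -45,  75],
 [-50, -105,  15,  15]]
Now row reduce the product.
R2 ← R2 + (25/3)·R1: [0, 1120, -360, 640]
2 nonzero rows, so rank(AB) = 2.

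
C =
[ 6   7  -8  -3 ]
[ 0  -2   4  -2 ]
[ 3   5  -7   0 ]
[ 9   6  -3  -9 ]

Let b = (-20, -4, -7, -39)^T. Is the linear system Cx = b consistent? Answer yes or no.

yes

Row reduce the augmented matrix [C | b].
R3 ← R3 − (1/2)·R1: [0, 3/2, -3, 3/2, 3]
R4 ← R4 − (3/2)·R1: [0, -9/2, 9, -9/2, -9]
R3 ← R3 + (3/4)·R2: [0, 0, 0, 0, 0]
R4 ← R4 − (9/4)·R2: [0, 0, 0, 0, 0]
The echelon form has 2 nonzero rows, and every pivot lies in the first 4 columns, so rank(C) = rank([C|b]) = 2.
The system is consistent.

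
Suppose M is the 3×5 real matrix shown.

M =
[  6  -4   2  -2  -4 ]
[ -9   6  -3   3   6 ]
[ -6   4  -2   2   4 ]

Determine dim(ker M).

Row reduce to echelon form.
R2 ← R2 + (3/2)·R1: [0, 0, 0, 0, 0]
R3 ← R3 + R1: [0, 0, 0, 0, 0]
1 nonzero row, so rank(M) = 1.
M has 5 columns; by rank–nullity, nullity = 5 − 1 = 4.

4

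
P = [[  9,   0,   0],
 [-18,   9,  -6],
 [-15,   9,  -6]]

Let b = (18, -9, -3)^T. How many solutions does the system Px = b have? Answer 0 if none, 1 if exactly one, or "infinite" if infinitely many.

Row reduce the augmented matrix [P | b].
R2 ← R2 + (2)·R1: [0, 9, -6, 27]
R3 ← R3 + (5/3)·R1: [0, 9, -6, 27]
R3 ← R3 − R2: [0, 0, 0, 0]
The echelon form has 2 nonzero rows, and every pivot lies in the first 3 columns, so rank(P) = rank([P|b]) = 2.
The system is consistent.
rank = 2 < 3 unknowns, so there are infinitely many solutions.

infinite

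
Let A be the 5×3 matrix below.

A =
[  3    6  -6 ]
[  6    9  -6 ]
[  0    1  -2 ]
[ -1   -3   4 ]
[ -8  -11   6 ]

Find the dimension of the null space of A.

Row reduce to echelon form.
R2 ← R2 − (2)·R1: [0, -3, 6]
R4 ← R4 + (1/3)·R1: [0, -1, 2]
R5 ← R5 + (8/3)·R1: [0, 5, -10]
R3 ← R3 + (1/3)·R2: [0, 0, 0]
R4 ← R4 − (1/3)·R2: [0, 0, 0]
R5 ← R5 + (5/3)·R2: [0, 0, 0]
2 nonzero rows, so rank(A) = 2.
A has 3 columns; by rank–nullity, nullity = 3 − 2 = 1.

1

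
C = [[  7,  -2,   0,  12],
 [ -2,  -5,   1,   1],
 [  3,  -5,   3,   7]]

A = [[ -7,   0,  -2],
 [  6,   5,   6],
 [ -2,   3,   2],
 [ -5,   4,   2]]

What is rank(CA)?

First compute CA:
[[-121,  38,  -2],
 [-23, -18, -22],
 [-92,  12, -16]]
Now row reduce the product.
R2 ← R2 − (23/121)·R1: [0, -3052/121, -2616/121]
R3 ← R3 − (92/121)·R1: [0, -2044/121, -1752/121]
R3 ← R3 − (73/109)·R2: [0, 0, 0]
2 nonzero rows, so rank(CA) = 2.

2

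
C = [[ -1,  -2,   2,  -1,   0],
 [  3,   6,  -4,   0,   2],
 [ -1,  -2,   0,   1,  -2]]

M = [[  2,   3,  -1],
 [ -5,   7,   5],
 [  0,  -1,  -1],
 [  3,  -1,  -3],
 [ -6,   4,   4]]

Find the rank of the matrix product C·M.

First compute CM:
[[  5, -18,  -8],
 [-36,  63,  39],
 [ 23, -26, -20]]
Now row reduce the product.
R2 ← R2 + (36/5)·R1: [0, -333/5, -93/5]
R3 ← R3 − (23/5)·R1: [0, 284/5, 84/5]
R3 ← R3 + (284/333)·R2: [0, 0, 104/111]
3 nonzero rows, so rank(CM) = 3.

3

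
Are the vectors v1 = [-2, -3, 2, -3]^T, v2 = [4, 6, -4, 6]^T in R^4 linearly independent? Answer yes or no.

Form the matrix with these vectors as rows and row reduce.
R2 ← R2 + (2)·R1: [0, 0, 0, 0]
1 nonzero row, so the 2 vectors span a space of dimension 1.
Since 1 < 2, the vectors are linearly dependent.

no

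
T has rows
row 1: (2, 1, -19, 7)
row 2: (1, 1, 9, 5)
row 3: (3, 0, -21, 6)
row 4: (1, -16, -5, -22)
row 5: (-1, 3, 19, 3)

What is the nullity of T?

Row reduce to echelon form.
R2 ← R2 − (1/2)·R1: [0, 1/2, 37/2, 3/2]
R3 ← R3 − (3/2)·R1: [0, -3/2, 15/2, -9/2]
R4 ← R4 − (1/2)·R1: [0, -33/2, 9/2, -51/2]
R5 ← R5 + (1/2)·R1: [0, 7/2, 19/2, 13/2]
R3 ← R3 + (3)·R2: [0, 0, 63, 0]
R4 ← R4 + (33)·R2: [0, 0, 615, 24]
R5 ← R5 − (7)·R2: [0, 0, -120, -4]
R4 ← R4 − (205/21)·R3: [0, 0, 0, 24]
R5 ← R5 + (40/21)·R3: [0, 0, 0, -4]
R5 ← R5 + (1/6)·R4: [0, 0, 0, 0]
4 nonzero rows, so rank(T) = 4.
T has 4 columns; by rank–nullity, nullity = 4 − 4 = 0.

0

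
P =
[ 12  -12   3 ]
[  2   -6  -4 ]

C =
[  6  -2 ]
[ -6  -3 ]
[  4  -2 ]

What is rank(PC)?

2

First compute PC:
[[156,   6],
 [ 32,  22]]
Now row reduce the product.
R2 ← R2 − (8/39)·R1: [0, 270/13]
2 nonzero rows, so rank(PC) = 2.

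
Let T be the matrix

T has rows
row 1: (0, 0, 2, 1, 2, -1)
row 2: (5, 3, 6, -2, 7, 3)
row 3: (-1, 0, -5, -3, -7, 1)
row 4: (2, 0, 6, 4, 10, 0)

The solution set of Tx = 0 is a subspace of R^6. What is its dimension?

3

Row reduce to echelon form.
Swap R1 ↔ R2
R3 ← R3 + (1/5)·R1: [0, 3/5, -19/5, -17/5, -28/5, 8/5]
R4 ← R4 − (2/5)·R1: [0, -6/5, 18/5, 24/5, 36/5, -6/5]
Swap R2 ↔ R3
R4 ← R4 + (2)·R2: [0, 0, -4, -2, -4, 2]
R4 ← R4 + (2)·R3: [0, 0, 0, 0, 0, 0]
3 nonzero rows, so rank(T) = 3.
T has 6 columns; by rank–nullity, nullity = 6 − 3 = 3.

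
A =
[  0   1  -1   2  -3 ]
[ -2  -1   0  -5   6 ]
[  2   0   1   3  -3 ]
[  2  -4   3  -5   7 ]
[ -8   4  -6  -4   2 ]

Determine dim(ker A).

2

Row reduce to echelon form.
Swap R1 ↔ R2
R3 ← R3 + R1: [0, -1, 1, -2, 3]
R4 ← R4 + R1: [0, -5, 3, -10, 13]
R5 ← R5 − (4)·R1: [0, 8, -6, 16, -22]
R3 ← R3 + R2: [0, 0, 0, 0, 0]
R4 ← R4 + (5)·R2: [0, 0, -2, 0, -2]
R5 ← R5 − (8)·R2: [0, 0, 2, 0, 2]
Swap R3 ↔ R4
R5 ← R5 + R3: [0, 0, 0, 0, 0]
3 nonzero rows, so rank(A) = 3.
A has 5 columns; by rank–nullity, nullity = 5 − 3 = 2.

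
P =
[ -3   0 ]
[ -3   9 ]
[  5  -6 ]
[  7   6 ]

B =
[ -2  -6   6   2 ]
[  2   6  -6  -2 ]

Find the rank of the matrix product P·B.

First compute PB:
[[  6,  18, -18,  -6],
 [ 24,  72, -72, -24],
 [-22, -66,  66,  22],
 [ -2,  -6,   6,   2]]
Now row reduce the product.
R2 ← R2 − (4)·R1: [0, 0, 0, 0]
R3 ← R3 + (11/3)·R1: [0, 0, 0, 0]
R4 ← R4 + (1/3)·R1: [0, 0, 0, 0]
1 nonzero row, so rank(PB) = 1.

1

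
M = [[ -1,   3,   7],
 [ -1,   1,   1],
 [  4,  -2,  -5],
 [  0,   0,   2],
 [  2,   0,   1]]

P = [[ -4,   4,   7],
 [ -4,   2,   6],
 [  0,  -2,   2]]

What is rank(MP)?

3

First compute MP:
[[ -8, -12,  25],
 [  0,  -4,   1],
 [ -8,  22,   6],
 [  0,  -4,   4],
 [ -8,   6,  16]]
Now row reduce the product.
R3 ← R3 − R1: [0, 34, -19]
R5 ← R5 − R1: [0, 18, -9]
R3 ← R3 + (17/2)·R2: [0, 0, -21/2]
R4 ← R4 − R2: [0, 0, 3]
R5 ← R5 + (9/2)·R2: [0, 0, -9/2]
R4 ← R4 + (2/7)·R3: [0, 0, 0]
R5 ← R5 − (3/7)·R3: [0, 0, 0]
3 nonzero rows, so rank(MP) = 3.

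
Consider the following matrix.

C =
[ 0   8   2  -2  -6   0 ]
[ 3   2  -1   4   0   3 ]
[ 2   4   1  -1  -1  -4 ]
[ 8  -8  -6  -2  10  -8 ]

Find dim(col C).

Row reduce to echelon form.
Swap R1 ↔ R2
R3 ← R3 − (2/3)·R1: [0, 8/3, 5/3, -11/3, -1, -6]
R4 ← R4 − (8/3)·R1: [0, -40/3, -10/3, -38/3, 10, -16]
R3 ← R3 − (1/3)·R2: [0, 0, 1, -3, 1, -6]
R4 ← R4 + (5/3)·R2: [0, 0, 0, -16, 0, -16]
Echelon form has 4 nonzero rows, so rank(C) = 4.
The column space has dimension equal to the rank: 4.

4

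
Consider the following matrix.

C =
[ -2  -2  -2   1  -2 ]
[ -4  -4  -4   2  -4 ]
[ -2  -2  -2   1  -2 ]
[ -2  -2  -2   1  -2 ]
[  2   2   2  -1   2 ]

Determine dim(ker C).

4

Row reduce to echelon form.
R2 ← R2 − (2)·R1: [0, 0, 0, 0, 0]
R3 ← R3 − R1: [0, 0, 0, 0, 0]
R4 ← R4 − R1: [0, 0, 0, 0, 0]
R5 ← R5 + R1: [0, 0, 0, 0, 0]
1 nonzero row, so rank(C) = 1.
C has 5 columns; by rank–nullity, nullity = 5 − 1 = 4.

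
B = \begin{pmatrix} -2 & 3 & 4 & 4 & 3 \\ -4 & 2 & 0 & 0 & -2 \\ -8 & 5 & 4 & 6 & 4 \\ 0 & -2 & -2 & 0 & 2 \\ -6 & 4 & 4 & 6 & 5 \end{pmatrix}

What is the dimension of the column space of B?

3

Row reduce to echelon form.
R2 ← R2 − (2)·R1: [0, -4, -8, -8, -8]
R3 ← R3 − (4)·R1: [0, -7, -12, -10, -8]
R5 ← R5 − (3)·R1: [0, -5, -8, -6, -4]
R3 ← R3 − (7/4)·R2: [0, 0, 2, 4, 6]
R4 ← R4 − (1/2)·R2: [0, 0, 2, 4, 6]
R5 ← R5 − (5/4)·R2: [0, 0, 2, 4, 6]
R4 ← R4 − R3: [0, 0, 0, 0, 0]
R5 ← R5 − R3: [0, 0, 0, 0, 0]
Echelon form has 3 nonzero rows, so rank(B) = 3.
The column space has dimension equal to the rank: 3.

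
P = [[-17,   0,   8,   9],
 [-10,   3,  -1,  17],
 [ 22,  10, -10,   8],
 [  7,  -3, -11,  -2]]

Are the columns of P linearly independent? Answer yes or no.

no

Row reduce P to echelon form.
R2 ← R2 − (10/17)·R1: [0, 3, -97/17, 199/17]
R3 ← R3 + (22/17)·R1: [0, 10, 6/17, 334/17]
R4 ← R4 + (7/17)·R1: [0, -3, -131/17, 29/17]
R3 ← R3 − (10/3)·R2: [0, 0, 988/51, -988/51]
R4 ← R4 + R2: [0, 0, -228/17, 228/17]
R4 ← R4 + (9/13)·R3: [0, 0, 0, 0]
3 pivots among 4 columns.
Only 3 < 4 pivot columns, so the columns are linearly dependent.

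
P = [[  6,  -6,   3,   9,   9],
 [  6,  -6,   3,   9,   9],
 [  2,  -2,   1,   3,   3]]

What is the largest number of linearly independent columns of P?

Row reduce to echelon form.
R2 ← R2 − R1: [0, 0, 0, 0, 0]
R3 ← R3 − (1/3)·R1: [0, 0, 0, 0, 0]
Echelon form has 1 nonzero row, so rank(P) = 1.
The rank gives the maximum number of linearly independent columns: 1.

1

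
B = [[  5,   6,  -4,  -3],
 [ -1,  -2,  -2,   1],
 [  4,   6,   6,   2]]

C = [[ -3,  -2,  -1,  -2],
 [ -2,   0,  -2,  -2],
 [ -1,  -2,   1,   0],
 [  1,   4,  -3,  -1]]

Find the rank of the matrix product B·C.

First compute BC:
[[-26, -14, -12, -19],
 [ 10,  10,   0,   5],
 [-28, -12, -16, -22]]
Now row reduce the product.
R2 ← R2 + (5/13)·R1: [0, 60/13, -60/13, -30/13]
R3 ← R3 − (14/13)·R1: [0, 40/13, -40/13, -20/13]
R3 ← R3 − (2/3)·R2: [0, 0, 0, 0]
2 nonzero rows, so rank(BC) = 2.

2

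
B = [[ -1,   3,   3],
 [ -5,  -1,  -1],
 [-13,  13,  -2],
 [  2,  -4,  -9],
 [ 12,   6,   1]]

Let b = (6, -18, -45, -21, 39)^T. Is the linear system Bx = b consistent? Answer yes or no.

yes

Row reduce the augmented matrix [B | b].
R2 ← R2 − (5)·R1: [0, -16, -16, -48]
R3 ← R3 − (13)·R1: [0, -26, -41, -123]
R4 ← R4 + (2)·R1: [0, 2, -3, -9]
R5 ← R5 + (12)·R1: [0, 42, 37, 111]
R3 ← R3 − (13/8)·R2: [0, 0, -15, -45]
R4 ← R4 + (1/8)·R2: [0, 0, -5, -15]
R5 ← R5 + (21/8)·R2: [0, 0, -5, -15]
R4 ← R4 − (1/3)·R3: [0, 0, 0, 0]
R5 ← R5 − (1/3)·R3: [0, 0, 0, 0]
The echelon form has 3 nonzero rows, and every pivot lies in the first 3 columns, so rank(B) = rank([B|b]) = 3.
The system is consistent.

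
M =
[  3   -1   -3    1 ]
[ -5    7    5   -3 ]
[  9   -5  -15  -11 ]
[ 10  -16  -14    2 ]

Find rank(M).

4

Row reduce to echelon form.
R2 ← R2 + (5/3)·R1: [0, 16/3, 0, -4/3]
R3 ← R3 − (3)·R1: [0, -2, -6, -14]
R4 ← R4 − (10/3)·R1: [0, -38/3, -4, -4/3]
R3 ← R3 + (3/8)·R2: [0, 0, -6, -29/2]
R4 ← R4 + (19/8)·R2: [0, 0, -4, -9/2]
R4 ← R4 − (2/3)·R3: [0, 0, 0, 31/6]
Echelon form has 4 nonzero rows, so rank(M) = 4.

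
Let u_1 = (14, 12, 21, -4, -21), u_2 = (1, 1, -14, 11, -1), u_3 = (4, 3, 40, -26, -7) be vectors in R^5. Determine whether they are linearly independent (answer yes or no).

Form the matrix with these vectors as rows and row reduce.
R2 ← R2 − (1/14)·R1: [0, 1/7, -31/2, 79/7, 1/2]
R3 ← R3 − (2/7)·R1: [0, -3/7, 34, -174/7, -1]
R3 ← R3 + (3)·R2: [0, 0, -25/2, 9, 1/2]
3 nonzero rows, so the 3 vectors span a space of dimension 3.
Since 3 = 3, the vectors are linearly independent.

yes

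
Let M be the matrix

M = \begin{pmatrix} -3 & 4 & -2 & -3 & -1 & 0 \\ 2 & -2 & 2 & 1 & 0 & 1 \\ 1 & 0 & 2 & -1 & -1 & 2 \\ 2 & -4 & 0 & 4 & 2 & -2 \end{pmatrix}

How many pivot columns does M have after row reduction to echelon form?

Row reduce to echelon form.
R2 ← R2 + (2/3)·R1: [0, 2/3, 2/3, -1, -2/3, 1]
R3 ← R3 + (1/3)·R1: [0, 4/3, 4/3, -2, -4/3, 2]
R4 ← R4 + (2/3)·R1: [0, -4/3, -4/3, 2, 4/3, -2]
R3 ← R3 − (2)·R2: [0, 0, 0, 0, 0, 0]
R4 ← R4 + (2)·R2: [0, 0, 0, 0, 0, 0]
Echelon form has 2 nonzero rows, so rank(M) = 2.
Each nonzero row contributes one pivot column: 2 pivot columns.

2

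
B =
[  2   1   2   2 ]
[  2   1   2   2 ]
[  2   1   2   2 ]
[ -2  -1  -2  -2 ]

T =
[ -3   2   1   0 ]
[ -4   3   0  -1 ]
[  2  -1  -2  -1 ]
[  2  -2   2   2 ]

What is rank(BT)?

1

First compute BT:
[[ -2,   1,   2,   1],
 [ -2,   1,   2,   1],
 [ -2,   1,   2,   1],
 [  2,  -1,  -2,  -1]]
Now row reduce the product.
R2 ← R2 − R1: [0, 0, 0, 0]
R3 ← R3 − R1: [0, 0, 0, 0]
R4 ← R4 + R1: [0, 0, 0, 0]
1 nonzero row, so rank(BT) = 1.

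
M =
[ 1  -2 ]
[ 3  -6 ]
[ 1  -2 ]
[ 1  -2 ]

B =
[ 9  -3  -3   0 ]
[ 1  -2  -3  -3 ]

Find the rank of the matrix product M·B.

1

First compute MB:
[[  7,   1,   3,   6],
 [ 21,   3,   9,  18],
 [  7,   1,   3,   6],
 [  7,   1,   3,   6]]
Now row reduce the product.
R2 ← R2 − (3)·R1: [0, 0, 0, 0]
R3 ← R3 − R1: [0, 0, 0, 0]
R4 ← R4 − R1: [0, 0, 0, 0]
1 nonzero row, so rank(MB) = 1.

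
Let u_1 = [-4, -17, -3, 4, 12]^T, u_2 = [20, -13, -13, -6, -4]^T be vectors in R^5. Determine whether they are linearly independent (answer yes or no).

yes

Form the matrix with these vectors as rows and row reduce.
R2 ← R2 + (5)·R1: [0, -98, -28, 14, 56]
2 nonzero rows, so the 2 vectors span a space of dimension 2.
Since 2 = 2, the vectors are linearly independent.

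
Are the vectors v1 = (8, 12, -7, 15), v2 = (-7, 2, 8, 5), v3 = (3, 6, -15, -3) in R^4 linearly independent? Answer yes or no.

Form the matrix with these vectors as rows and row reduce.
R2 ← R2 + (7/8)·R1: [0, 25/2, 15/8, 145/8]
R3 ← R3 − (3/8)·R1: [0, 3/2, -99/8, -69/8]
R3 ← R3 − (3/25)·R2: [0, 0, -63/5, -54/5]
3 nonzero rows, so the 3 vectors span a space of dimension 3.
Since 3 = 3, the vectors are linearly independent.

yes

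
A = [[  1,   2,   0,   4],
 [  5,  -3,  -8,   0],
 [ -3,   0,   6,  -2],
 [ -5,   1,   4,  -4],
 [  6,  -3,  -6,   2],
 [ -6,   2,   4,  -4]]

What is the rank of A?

Row reduce to echelon form.
R2 ← R2 − (5)·R1: [0, -13, -8, -20]
R3 ← R3 + (3)·R1: [0, 6, 6, 10]
R4 ← R4 + (5)·R1: [0, 11, 4, 16]
R5 ← R5 − (6)·R1: [0, -15, -6, -22]
R6 ← R6 + (6)·R1: [0, 14, 4, 20]
R3 ← R3 + (6/13)·R2: [0, 0, 30/13, 10/13]
R4 ← R4 + (11/13)·R2: [0, 0, -36/13, -12/13]
R5 ← R5 − (15/13)·R2: [0, 0, 42/13, 14/13]
R6 ← R6 + (14/13)·R2: [0, 0, -60/13, -20/13]
R4 ← R4 + (6/5)·R3: [0, 0, 0, 0]
R5 ← R5 − (7/5)·R3: [0, 0, 0, 0]
R6 ← R6 + (2)·R3: [0, 0, 0, 0]
Echelon form has 3 nonzero rows, so rank(A) = 3.

3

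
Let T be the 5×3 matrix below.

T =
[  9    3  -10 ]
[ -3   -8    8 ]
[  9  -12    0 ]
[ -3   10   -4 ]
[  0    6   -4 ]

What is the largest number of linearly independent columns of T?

2

Row reduce to echelon form.
R2 ← R2 + (1/3)·R1: [0, -7, 14/3]
R3 ← R3 − R1: [0, -15, 10]
R4 ← R4 + (1/3)·R1: [0, 11, -22/3]
R3 ← R3 − (15/7)·R2: [0, 0, 0]
R4 ← R4 + (11/7)·R2: [0, 0, 0]
R5 ← R5 + (6/7)·R2: [0, 0, 0]
Echelon form has 2 nonzero rows, so rank(T) = 2.
The rank gives the maximum number of linearly independent columns: 2.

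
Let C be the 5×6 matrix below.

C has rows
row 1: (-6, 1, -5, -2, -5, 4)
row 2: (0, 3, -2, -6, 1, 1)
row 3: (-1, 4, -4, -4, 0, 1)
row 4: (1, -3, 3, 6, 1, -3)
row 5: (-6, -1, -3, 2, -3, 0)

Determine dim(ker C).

Row reduce to echelon form.
R3 ← R3 − (1/6)·R1: [0, 23/6, -19/6, -11/3, 5/6, 1/3]
R4 ← R4 + (1/6)·R1: [0, -17/6, 13/6, 17/3, 1/6, -7/3]
R5 ← R5 − R1: [0, -2, 2, 4, 2, -4]
R3 ← R3 − (23/18)·R2: [0, 0, -11/18, 4, -4/9, -17/18]
R4 ← R4 + (17/18)·R2: [0, 0, 5/18, 0, 10/9, -25/18]
R5 ← R5 + (2/3)·R2: [0, 0, 2/3, 0, 8/3, -10/3]
R4 ← R4 + (5/11)·R3: [0, 0, 0, 20/11, 10/11, -20/11]
R5 ← R5 + (12/11)·R3: [0, 0, 0, 48/11, 24/11, -48/11]
R5 ← R5 − (12/5)·R4: [0, 0, 0, 0, 0, 0]
4 nonzero rows, so rank(C) = 4.
C has 6 columns; by rank–nullity, nullity = 6 − 4 = 2.

2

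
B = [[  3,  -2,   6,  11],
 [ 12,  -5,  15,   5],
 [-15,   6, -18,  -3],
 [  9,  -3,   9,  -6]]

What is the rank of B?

2

Row reduce to echelon form.
R2 ← R2 − (4)·R1: [0, 3, -9, -39]
R3 ← R3 + (5)·R1: [0, -4, 12, 52]
R4 ← R4 − (3)·R1: [0, 3, -9, -39]
R3 ← R3 + (4/3)·R2: [0, 0, 0, 0]
R4 ← R4 − R2: [0, 0, 0, 0]
Echelon form has 2 nonzero rows, so rank(B) = 2.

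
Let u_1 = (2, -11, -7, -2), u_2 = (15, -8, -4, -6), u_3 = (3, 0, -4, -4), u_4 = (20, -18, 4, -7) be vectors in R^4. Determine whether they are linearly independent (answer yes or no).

yes

Form the matrix with these vectors as rows and row reduce.
R2 ← R2 − (15/2)·R1: [0, 149/2, 97/2, 9]
R3 ← R3 − (3/2)·R1: [0, 33/2, 13/2, -1]
R4 ← R4 − (10)·R1: [0, 92, 74, 13]
R3 ← R3 − (33/149)·R2: [0, 0, -632/149, -446/149]
R4 ← R4 − (184/149)·R2: [0, 0, 2102/149, 281/149]
R4 ← R4 + (1051/316)·R3: [0, 0, 0, -1275/158]
4 nonzero rows, so the 4 vectors span a space of dimension 4.
Since 4 = 4, the vectors are linearly independent.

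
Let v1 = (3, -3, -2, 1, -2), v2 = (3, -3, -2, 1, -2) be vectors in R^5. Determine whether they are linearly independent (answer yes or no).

no

Form the matrix with these vectors as rows and row reduce.
R2 ← R2 − R1: [0, 0, 0, 0, 0]
1 nonzero row, so the 2 vectors span a space of dimension 1.
Since 1 < 2, the vectors are linearly dependent.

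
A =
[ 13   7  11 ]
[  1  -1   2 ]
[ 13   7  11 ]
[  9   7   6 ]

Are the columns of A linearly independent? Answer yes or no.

Row reduce A to echelon form.
R2 ← R2 − (1/13)·R1: [0, -20/13, 15/13]
R3 ← R3 − R1: [0, 0, 0]
R4 ← R4 − (9/13)·R1: [0, 28/13, -21/13]
R4 ← R4 + (7/5)·R2: [0, 0, 0]
2 pivots among 3 columns.
Only 2 < 3 pivot columns, so the columns are linearly dependent.

no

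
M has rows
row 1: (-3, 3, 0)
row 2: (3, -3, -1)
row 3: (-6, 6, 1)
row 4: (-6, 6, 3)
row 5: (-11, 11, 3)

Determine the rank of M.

2

Row reduce to echelon form.
R2 ← R2 + R1: [0, 0, -1]
R3 ← R3 − (2)·R1: [0, 0, 1]
R4 ← R4 − (2)·R1: [0, 0, 3]
R5 ← R5 − (11/3)·R1: [0, 0, 3]
R3 ← R3 + R2: [0, 0, 0]
R4 ← R4 + (3)·R2: [0, 0, 0]
R5 ← R5 + (3)·R2: [0, 0, 0]
Echelon form has 2 nonzero rows, so rank(M) = 2.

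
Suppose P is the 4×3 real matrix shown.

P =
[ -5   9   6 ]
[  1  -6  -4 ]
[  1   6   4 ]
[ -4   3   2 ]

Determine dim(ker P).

1

Row reduce to echelon form.
R2 ← R2 + (1/5)·R1: [0, -21/5, -14/5]
R3 ← R3 + (1/5)·R1: [0, 39/5, 26/5]
R4 ← R4 − (4/5)·R1: [0, -21/5, -14/5]
R3 ← R3 + (13/7)·R2: [0, 0, 0]
R4 ← R4 − R2: [0, 0, 0]
2 nonzero rows, so rank(P) = 2.
P has 3 columns; by rank–nullity, nullity = 3 − 2 = 1.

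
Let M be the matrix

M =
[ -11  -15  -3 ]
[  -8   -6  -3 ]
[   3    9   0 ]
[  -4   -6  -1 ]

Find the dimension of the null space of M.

Row reduce to echelon form.
R2 ← R2 − (8/11)·R1: [0, 54/11, -9/11]
R3 ← R3 + (3/11)·R1: [0, 54/11, -9/11]
R4 ← R4 − (4/11)·R1: [0, -6/11, 1/11]
R3 ← R3 − R2: [0, 0, 0]
R4 ← R4 + (1/9)·R2: [0, 0, 0]
2 nonzero rows, so rank(M) = 2.
M has 3 columns; by rank–nullity, nullity = 3 − 2 = 1.

1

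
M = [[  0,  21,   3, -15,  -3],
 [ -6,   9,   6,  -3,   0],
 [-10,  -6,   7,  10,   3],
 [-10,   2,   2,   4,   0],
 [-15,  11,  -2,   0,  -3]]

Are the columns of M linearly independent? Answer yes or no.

no

Row reduce M to echelon form.
Swap R1 ↔ R2
R3 ← R3 − (5/3)·R1: [0, -21, -3, 15, 3]
R4 ← R4 − (5/3)·R1: [0, -13, -8, 9, 0]
R5 ← R5 − (5/2)·R1: [0, -23/2, -17, 15/2, -3]
R3 ← R3 + R2: [0, 0, 0, 0, 0]
R4 ← R4 + (13/21)·R2: [0, 0, -43/7, -2/7, -13/7]
R5 ← R5 + (23/42)·R2: [0, 0, -215/14, -5/7, -65/14]
Swap R3 ↔ R4
R5 ← R5 − (5/2)·R3: [0, 0, 0, 0, 0]
3 pivots among 5 columns.
Only 3 < 5 pivot columns, so the columns are linearly dependent.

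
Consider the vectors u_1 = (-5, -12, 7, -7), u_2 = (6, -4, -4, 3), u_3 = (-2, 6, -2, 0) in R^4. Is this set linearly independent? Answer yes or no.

Form the matrix with these vectors as rows and row reduce.
R2 ← R2 + (6/5)·R1: [0, -92/5, 22/5, -27/5]
R3 ← R3 − (2/5)·R1: [0, 54/5, -24/5, 14/5]
R3 ← R3 + (27/46)·R2: [0, 0, -51/23, -17/46]
3 nonzero rows, so the 3 vectors span a space of dimension 3.
Since 3 = 3, the vectors are linearly independent.

yes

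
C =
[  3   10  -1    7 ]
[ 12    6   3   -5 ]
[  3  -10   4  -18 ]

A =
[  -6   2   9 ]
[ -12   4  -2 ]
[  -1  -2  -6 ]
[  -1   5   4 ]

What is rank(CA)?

3

First compute CA:
[[-144,  83,  41],
 [-142,  17,  58],
 [116, -132, -49]]
Now row reduce the product.
R2 ← R2 − (71/72)·R1: [0, -4669/72, 1265/72]
R3 ← R3 + (29/36)·R1: [0, -2345/36, -575/36]
R3 ← R3 − (670/667)·R2: [0, 0, -975/29]
3 nonzero rows, so rank(CA) = 3.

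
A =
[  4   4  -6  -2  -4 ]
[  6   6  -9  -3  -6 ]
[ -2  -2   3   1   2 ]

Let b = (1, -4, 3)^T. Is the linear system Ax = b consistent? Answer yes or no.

no

Row reduce the augmented matrix [A | b].
R2 ← R2 − (3/2)·R1: [0, 0, 0, 0, 0, -11/2]
R3 ← R3 + (1/2)·R1: [0, 0, 0, 0, 0, 7/2]
R3 ← R3 + (7/11)·R2: [0, 0, 0, 0, 0, 0]
The echelon form has 2 nonzero rows; the last pivot sits in the augmented column, so rank(A) = 1 but rank([A|b]) = 2.
Since the ranks differ, the system is inconsistent.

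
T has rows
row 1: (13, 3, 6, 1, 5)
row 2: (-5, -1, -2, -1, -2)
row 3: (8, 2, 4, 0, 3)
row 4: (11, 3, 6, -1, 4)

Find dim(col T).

Row reduce to echelon form.
R2 ← R2 + (5/13)·R1: [0, 2/13, 4/13, -8/13, -1/13]
R3 ← R3 − (8/13)·R1: [0, 2/13, 4/13, -8/13, -1/13]
R4 ← R4 − (11/13)·R1: [0, 6/13, 12/13, -24/13, -3/13]
R3 ← R3 − R2: [0, 0, 0, 0, 0]
R4 ← R4 − (3)·R2: [0, 0, 0, 0, 0]
Echelon form has 2 nonzero rows, so rank(T) = 2.
The column space has dimension equal to the rank: 2.

2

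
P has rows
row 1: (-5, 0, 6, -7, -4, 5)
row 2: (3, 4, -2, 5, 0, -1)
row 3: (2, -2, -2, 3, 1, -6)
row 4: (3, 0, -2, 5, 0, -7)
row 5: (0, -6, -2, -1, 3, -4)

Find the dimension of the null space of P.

Row reduce to echelon form.
R2 ← R2 + (3/5)·R1: [0, 4, 8/5, 4/5, -12/5, 2]
R3 ← R3 + (2/5)·R1: [0, -2, 2/5, 1/5, -3/5, -4]
R4 ← R4 + (3/5)·R1: [0, 0, 8/5, 4/5, -12/5, -4]
R3 ← R3 + (1/2)·R2: [0, 0, 6/5, 3/5, -9/5, -3]
R5 ← R5 + (3/2)·R2: [0, 0, 2/5, 1/5, -3/5, -1]
R4 ← R4 − (4/3)·R3: [0, 0, 0, 0, 0, 0]
R5 ← R5 − (1/3)·R3: [0, 0, 0, 0, 0, 0]
3 nonzero rows, so rank(P) = 3.
P has 6 columns; by rank–nullity, nullity = 6 − 3 = 3.

3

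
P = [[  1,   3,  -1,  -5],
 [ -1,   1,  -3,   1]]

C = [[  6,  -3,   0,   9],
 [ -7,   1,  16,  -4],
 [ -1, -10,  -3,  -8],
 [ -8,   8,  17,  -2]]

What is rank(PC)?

2

First compute PC:
[[ 26, -30, -34,  15],
 [-18,  42,  42,   9]]
Now row reduce the product.
R2 ← R2 + (9/13)·R1: [0, 276/13, 240/13, 252/13]
2 nonzero rows, so rank(PC) = 2.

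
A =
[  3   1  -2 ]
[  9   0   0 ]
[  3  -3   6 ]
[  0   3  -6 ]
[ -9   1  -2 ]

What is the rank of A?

Row reduce to echelon form.
R2 ← R2 − (3)·R1: [0, -3, 6]
R3 ← R3 − R1: [0, -4, 8]
R5 ← R5 + (3)·R1: [0, 4, -8]
R3 ← R3 − (4/3)·R2: [0, 0, 0]
R4 ← R4 + R2: [0, 0, 0]
R5 ← R5 + (4/3)·R2: [0, 0, 0]
Echelon form has 2 nonzero rows, so rank(A) = 2.

2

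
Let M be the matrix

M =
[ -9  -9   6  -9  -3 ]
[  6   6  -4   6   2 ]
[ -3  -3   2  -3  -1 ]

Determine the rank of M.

Row reduce to echelon form.
R2 ← R2 + (2/3)·R1: [0, 0, 0, 0, 0]
R3 ← R3 − (1/3)·R1: [0, 0, 0, 0, 0]
Echelon form has 1 nonzero row, so rank(M) = 1.

1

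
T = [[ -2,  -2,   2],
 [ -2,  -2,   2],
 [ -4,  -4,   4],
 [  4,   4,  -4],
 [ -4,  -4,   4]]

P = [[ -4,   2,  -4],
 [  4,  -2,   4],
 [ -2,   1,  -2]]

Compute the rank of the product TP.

First compute TP:
[[ -4,   2,  -4],
 [ -4,   2,  -4],
 [ -8,   4,  -8],
 [  8,  -4,   8],
 [ -8,   4,  -8]]
Now row reduce the product.
R2 ← R2 − R1: [0, 0, 0]
R3 ← R3 − (2)·R1: [0, 0, 0]
R4 ← R4 + (2)·R1: [0, 0, 0]
R5 ← R5 − (2)·R1: [0, 0, 0]
1 nonzero row, so rank(TP) = 1.

1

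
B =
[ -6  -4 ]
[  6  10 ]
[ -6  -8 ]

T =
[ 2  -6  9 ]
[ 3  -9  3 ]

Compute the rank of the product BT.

First compute BT:
[[-24,  72, -66],
 [ 42, -126,  84],
 [-36, 108, -78]]
Now row reduce the product.
R2 ← R2 + (7/4)·R1: [0, 0, -63/2]
R3 ← R3 − (3/2)·R1: [0, 0, 21]
R3 ← R3 + (2/3)·R2: [0, 0, 0]
2 nonzero rows, so rank(BT) = 2.

2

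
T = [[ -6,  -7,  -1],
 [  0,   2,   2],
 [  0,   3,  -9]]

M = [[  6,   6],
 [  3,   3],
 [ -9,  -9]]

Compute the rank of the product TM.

First compute TM:
[[-48, -48],
 [-12, -12],
 [ 90,  90]]
Now row reduce the product.
R2 ← R2 − (1/4)·R1: [0, 0]
R3 ← R3 + (15/8)·R1: [0, 0]
1 nonzero row, so rank(TM) = 1.

1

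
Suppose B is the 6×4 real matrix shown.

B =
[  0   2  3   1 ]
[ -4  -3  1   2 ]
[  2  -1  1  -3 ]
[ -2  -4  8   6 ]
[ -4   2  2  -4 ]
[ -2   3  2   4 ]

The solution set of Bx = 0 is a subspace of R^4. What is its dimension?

Row reduce to echelon form.
Swap R1 ↔ R2
R3 ← R3 + (1/2)·R1: [0, -5/2, 3/2, -2]
R4 ← R4 − (1/2)·R1: [0, -5/2, 15/2, 5]
R5 ← R5 − R1: [0, 5, 1, -6]
R6 ← R6 − (1/2)·R1: [0, 9/2, 3/2, 3]
R3 ← R3 + (5/4)·R2: [0, 0, 21/4, -3/4]
R4 ← R4 + (5/4)·R2: [0, 0, 45/4, 25/4]
R5 ← R5 − (5/2)·R2: [0, 0, -13/2, -17/2]
R6 ← R6 − (9/4)·R2: [0, 0, -21/4, 3/4]
R4 ← R4 − (15/7)·R3: [0, 0, 0, 55/7]
R5 ← R5 + (26/21)·R3: [0, 0, 0, -66/7]
R6 ← R6 + R3: [0, 0, 0, 0]
R5 ← R5 + (6/5)·R4: [0, 0, 0, 0]
4 nonzero rows, so rank(B) = 4.
B has 4 columns; by rank–nullity, nullity = 4 − 4 = 0.

0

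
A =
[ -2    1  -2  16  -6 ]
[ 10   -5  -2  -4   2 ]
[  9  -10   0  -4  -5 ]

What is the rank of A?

3

Row reduce to echelon form.
R2 ← R2 + (5)·R1: [0, 0, -12, 76, -28]
R3 ← R3 + (9/2)·R1: [0, -11/2, -9, 68, -32]
Swap R2 ↔ R3
Echelon form has 3 nonzero rows, so rank(A) = 3.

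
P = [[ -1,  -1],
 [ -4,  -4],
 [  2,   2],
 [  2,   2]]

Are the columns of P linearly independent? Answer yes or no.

no

Row reduce P to echelon form.
R2 ← R2 − (4)·R1: [0, 0]
R3 ← R3 + (2)·R1: [0, 0]
R4 ← R4 + (2)·R1: [0, 0]
1 pivot among 2 columns.
Only 1 < 2 pivot columns, so the columns are linearly dependent.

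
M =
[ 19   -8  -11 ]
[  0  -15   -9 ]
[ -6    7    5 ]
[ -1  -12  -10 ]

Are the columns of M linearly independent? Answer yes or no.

Row reduce M to echelon form.
R3 ← R3 + (6/19)·R1: [0, 85/19, 29/19]
R4 ← R4 + (1/19)·R1: [0, -236/19, -201/19]
R3 ← R3 + (17/57)·R2: [0, 0, -22/19]
R4 ← R4 − (236/285)·R2: [0, 0, -297/95]
R4 ← R4 − (27/10)·R3: [0, 0, 0]
3 pivots among 3 columns.
Every column is a pivot column, so the columns are linearly independent.

yes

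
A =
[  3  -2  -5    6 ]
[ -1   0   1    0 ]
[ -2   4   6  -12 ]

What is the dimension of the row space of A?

2

Row reduce to echelon form.
R2 ← R2 + (1/3)·R1: [0, -2/3, -2/3, 2]
R3 ← R3 + (2/3)·R1: [0, 8/3, 8/3, -8]
R3 ← R3 + (4)·R2: [0, 0, 0, 0]
Echelon form has 2 nonzero rows, so rank(A) = 2.
The row space has dimension equal to the rank: 2.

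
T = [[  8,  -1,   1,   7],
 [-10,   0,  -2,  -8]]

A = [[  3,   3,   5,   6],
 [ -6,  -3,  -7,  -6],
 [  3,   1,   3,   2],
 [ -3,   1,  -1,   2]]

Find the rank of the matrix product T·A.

2

First compute TA:
[[ 12,  35,  43,  70],
 [-12, -40, -48, -80]]
Now row reduce the product.
R2 ← R2 + R1: [0, -5, -5, -10]
2 nonzero rows, so rank(TA) = 2.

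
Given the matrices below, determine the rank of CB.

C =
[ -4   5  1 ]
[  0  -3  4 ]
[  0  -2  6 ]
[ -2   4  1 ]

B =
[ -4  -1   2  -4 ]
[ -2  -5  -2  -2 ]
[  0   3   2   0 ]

2

First compute CB:
[[  6, -18, -16,   6],
 [  6,  27,  14,   6],
 [  4,  28,  16,   4],
 [  0, -15, -10,   0]]
Now row reduce the product.
R2 ← R2 − R1: [0, 45, 30, 0]
R3 ← R3 − (2/3)·R1: [0, 40, 80/3, 0]
R3 ← R3 − (8/9)·R2: [0, 0, 0, 0]
R4 ← R4 + (1/3)·R2: [0, 0, 0, 0]
2 nonzero rows, so rank(CB) = 2.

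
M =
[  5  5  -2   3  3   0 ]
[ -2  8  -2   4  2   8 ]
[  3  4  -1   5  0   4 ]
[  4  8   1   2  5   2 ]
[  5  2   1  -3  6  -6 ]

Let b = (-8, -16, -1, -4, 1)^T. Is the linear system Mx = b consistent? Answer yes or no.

yes

Row reduce the augmented matrix [M | b].
R2 ← R2 + (2/5)·R1: [0, 10, -14/5, 26/5, 16/5, 8, -96/5]
R3 ← R3 − (3/5)·R1: [0, 1, 1/5, 16/5, -9/5, 4, 19/5]
R4 ← R4 − (4/5)·R1: [0, 4, 13/5, -2/5, 13/5, 2, 12/5]
R5 ← R5 − R1: [0, -3, 3, -6, 3, -6, 9]
R3 ← R3 − (1/10)·R2: [0, 0, 12/25, 67/25, -53/25, 16/5, 143/25]
R4 ← R4 − (2/5)·R2: [0, 0, 93/25, -62/25, 33/25, -6/5, 252/25]
R5 ← R5 + (3/10)·R2: [0, 0, 54/25, -111/25, 99/25, -18/5, 81/25]
R4 ← R4 − (31/4)·R3: [0, 0, 0, -93/4, 71/4, -26, -137/4]
R5 ← R5 − (9/2)·R3: [0, 0, 0, -33/2, 27/2, -18, -45/2]
R5 ← R5 − (22/31)·R4: [0, 0, 0, 0, 28/31, 14/31, 56/31]
The echelon form has 5 nonzero rows, and every pivot lies in the first 6 columns, so rank(M) = rank([M|b]) = 5.
The system is consistent.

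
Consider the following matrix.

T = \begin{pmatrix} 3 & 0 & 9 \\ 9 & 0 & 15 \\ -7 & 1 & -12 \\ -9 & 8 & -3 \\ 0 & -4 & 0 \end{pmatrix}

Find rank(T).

3

Row reduce to echelon form.
R2 ← R2 − (3)·R1: [0, 0, -12]
R3 ← R3 + (7/3)·R1: [0, 1, 9]
R4 ← R4 + (3)·R1: [0, 8, 24]
Swap R2 ↔ R3
R4 ← R4 − (8)·R2: [0, 0, -48]
R5 ← R5 + (4)·R2: [0, 0, 36]
R4 ← R4 − (4)·R3: [0, 0, 0]
R5 ← R5 + (3)·R3: [0, 0, 0]
Echelon form has 3 nonzero rows, so rank(T) = 3.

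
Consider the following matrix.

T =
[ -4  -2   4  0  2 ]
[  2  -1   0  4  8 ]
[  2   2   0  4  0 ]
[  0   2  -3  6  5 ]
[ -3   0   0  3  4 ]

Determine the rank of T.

5

Row reduce to echelon form.
R2 ← R2 + (1/2)·R1: [0, -2, 2, 4, 9]
R3 ← R3 + (1/2)·R1: [0, 1, 2, 4, 1]
R5 ← R5 − (3/4)·R1: [0, 3/2, -3, 3, 5/2]
R3 ← R3 + (1/2)·R2: [0, 0, 3, 6, 11/2]
R4 ← R4 + R2: [0, 0, -1, 10, 14]
R5 ← R5 + (3/4)·R2: [0, 0, -3/2, 6, 37/4]
R4 ← R4 + (1/3)·R3: [0, 0, 0, 12, 95/6]
R5 ← R5 + (1/2)·R3: [0, 0, 0, 9, 12]
R5 ← R5 − (3/4)·R4: [0, 0, 0, 0, 1/8]
Echelon form has 5 nonzero rows, so rank(T) = 5.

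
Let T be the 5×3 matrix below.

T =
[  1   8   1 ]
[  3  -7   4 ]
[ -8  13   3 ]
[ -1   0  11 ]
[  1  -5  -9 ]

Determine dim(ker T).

0

Row reduce to echelon form.
R2 ← R2 − (3)·R1: [0, -31, 1]
R3 ← R3 + (8)·R1: [0, 77, 11]
R4 ← R4 + R1: [0, 8, 12]
R5 ← R5 − R1: [0, -13, -10]
R3 ← R3 + (77/31)·R2: [0, 0, 418/31]
R4 ← R4 + (8/31)·R2: [0, 0, 380/31]
R5 ← R5 − (13/31)·R2: [0, 0, -323/31]
R4 ← R4 − (10/11)·R3: [0, 0, 0]
R5 ← R5 + (17/22)·R3: [0, 0, 0]
3 nonzero rows, so rank(T) = 3.
T has 3 columns; by rank–nullity, nullity = 3 − 3 = 0.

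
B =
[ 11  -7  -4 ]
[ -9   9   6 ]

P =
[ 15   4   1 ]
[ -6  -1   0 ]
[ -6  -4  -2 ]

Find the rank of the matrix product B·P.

2

First compute BP:
[[231,  67,  19],
 [-225, -69, -21]]
Now row reduce the product.
R2 ← R2 + (75/77)·R1: [0, -288/77, -192/77]
2 nonzero rows, so rank(BP) = 2.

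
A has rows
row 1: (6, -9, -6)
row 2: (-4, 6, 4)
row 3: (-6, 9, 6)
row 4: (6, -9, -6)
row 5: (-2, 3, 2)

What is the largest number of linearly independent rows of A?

Row reduce to echelon form.
R2 ← R2 + (2/3)·R1: [0, 0, 0]
R3 ← R3 + R1: [0, 0, 0]
R4 ← R4 − R1: [0, 0, 0]
R5 ← R5 + (1/3)·R1: [0, 0, 0]
Echelon form has 1 nonzero row, so rank(A) = 1.
The rank gives the maximum number of linearly independent rows: 1.

1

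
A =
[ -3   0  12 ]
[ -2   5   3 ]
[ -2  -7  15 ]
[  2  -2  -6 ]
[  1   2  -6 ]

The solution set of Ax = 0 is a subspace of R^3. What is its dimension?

Row reduce to echelon form.
R2 ← R2 − (2/3)·R1: [0, 5, -5]
R3 ← R3 − (2/3)·R1: [0, -7, 7]
R4 ← R4 + (2/3)·R1: [0, -2, 2]
R5 ← R5 + (1/3)·R1: [0, 2, -2]
R3 ← R3 + (7/5)·R2: [0, 0, 0]
R4 ← R4 + (2/5)·R2: [0, 0, 0]
R5 ← R5 − (2/5)·R2: [0, 0, 0]
2 nonzero rows, so rank(A) = 2.
A has 3 columns; by rank–nullity, nullity = 3 − 2 = 1.

1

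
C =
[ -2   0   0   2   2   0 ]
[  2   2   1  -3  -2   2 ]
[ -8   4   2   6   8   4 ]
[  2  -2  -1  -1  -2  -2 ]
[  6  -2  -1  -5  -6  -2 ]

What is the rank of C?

Row reduce to echelon form.
R2 ← R2 + R1: [0, 2, 1, -1, 0, 2]
R3 ← R3 − (4)·R1: [0, 4, 2, -2, 0, 4]
R4 ← R4 + R1: [0, -2, -1, 1, 0, -2]
R5 ← R5 + (3)·R1: [0, -2, -1, 1, 0, -2]
R3 ← R3 − (2)·R2: [0, 0, 0, 0, 0, 0]
R4 ← R4 + R2: [0, 0, 0, 0, 0, 0]
R5 ← R5 + R2: [0, 0, 0, 0, 0, 0]
Echelon form has 2 nonzero rows, so rank(C) = 2.

2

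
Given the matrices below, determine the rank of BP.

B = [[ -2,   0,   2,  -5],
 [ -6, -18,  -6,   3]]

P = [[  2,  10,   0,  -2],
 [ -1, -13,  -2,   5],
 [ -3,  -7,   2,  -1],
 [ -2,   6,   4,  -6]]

2

First compute BP:
[[  0, -64, -16,  32],
 [ 18, 234,  36, -90]]
Now row reduce the product.
Swap R1 ↔ R2
2 nonzero rows, so rank(BP) = 2.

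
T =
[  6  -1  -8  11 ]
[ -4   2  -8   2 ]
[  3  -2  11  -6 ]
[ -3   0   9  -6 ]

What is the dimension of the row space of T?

Row reduce to echelon form.
R2 ← R2 + (2/3)·R1: [0, 4/3, -40/3, 28/3]
R3 ← R3 − (1/2)·R1: [0, -3/2, 15, -23/2]
R4 ← R4 + (1/2)·R1: [0, -1/2, 5, -1/2]
R3 ← R3 + (9/8)·R2: [0, 0, 0, -1]
R4 ← R4 + (3/8)·R2: [0, 0, 0, 3]
R4 ← R4 + (3)·R3: [0, 0, 0, 0]
Echelon form has 3 nonzero rows, so rank(T) = 3.
The row space has dimension equal to the rank: 3.

3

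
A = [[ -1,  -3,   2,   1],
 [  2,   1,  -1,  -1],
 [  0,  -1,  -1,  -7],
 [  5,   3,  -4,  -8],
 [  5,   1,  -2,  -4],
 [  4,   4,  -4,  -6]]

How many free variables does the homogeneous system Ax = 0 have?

Row reduce to echelon form.
R2 ← R2 + (2)·R1: [0, -5, 3, 1]
R4 ← R4 + (5)·R1: [0, -12, 6, -3]
R5 ← R5 + (5)·R1: [0, -14, 8, 1]
R6 ← R6 + (4)·R1: [0, -8, 4, -2]
R3 ← R3 − (1/5)·R2: [0, 0, -8/5, -36/5]
R4 ← R4 − (12/5)·R2: [0, 0, -6/5, -27/5]
R5 ← R5 − (14/5)·R2: [0, 0, -2/5, -9/5]
R6 ← R6 − (8/5)·R2: [0, 0, -4/5, -18/5]
R4 ← R4 − (3/4)·R3: [0, 0, 0, 0]
R5 ← R5 − (1/4)·R3: [0, 0, 0, 0]
R6 ← R6 − (1/2)·R3: [0, 0, 0, 0]
3 nonzero rows, so rank(A) = 3.
A has 4 columns; by rank–nullity, nullity = 4 − 3 = 1.

1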